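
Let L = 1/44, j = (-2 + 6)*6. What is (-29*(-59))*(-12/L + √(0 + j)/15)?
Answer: -903408 + 3422*√6/15 ≈ -9.0285e+5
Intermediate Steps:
j = 24 (j = 4*6 = 24)
L = 1/44 ≈ 0.022727
(-29*(-59))*(-12/L + √(0 + j)/15) = (-29*(-59))*(-12/1/44 + √(0 + 24)/15) = 1711*(-12*44 + √24*(1/15)) = 1711*(-528 + (2*√6)*(1/15)) = 1711*(-528 + 2*√6/15) = -903408 + 3422*√6/15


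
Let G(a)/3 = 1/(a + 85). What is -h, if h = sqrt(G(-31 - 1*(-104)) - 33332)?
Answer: -I*sqrt(832099574)/158 ≈ -182.57*I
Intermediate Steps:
G(a) = 3/(85 + a) (G(a) = 3/(a + 85) = 3/(85 + a))
h = I*sqrt(832099574)/158 (h = sqrt(3/(85 + (-31 - 1*(-104))) - 33332) = sqrt(3/(85 + (-31 + 104)) - 33332) = sqrt(3/(85 + 73) - 33332) = sqrt(3/158 - 33332) = sqrt(-5266453/158) = I*sqrt(832099574)/158 ≈ 182.57*I)
-h = -I*sqrt(832099574)/158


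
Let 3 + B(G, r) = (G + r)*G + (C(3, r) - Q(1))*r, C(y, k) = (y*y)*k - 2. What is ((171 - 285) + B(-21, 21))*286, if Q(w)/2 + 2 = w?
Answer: 1101672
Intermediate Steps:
C(y, k) = -2 + k*y² (C(y, k) = y²*k - 2 = k*y² - 2 = -2 + k*y²)
Q(w) = -4 + 2*w
B(G, r) = -3 + 9*r² + G*(G + r) (B(G, r) = -3 + ((G + r)*G + ((-2 + r*3²) - (-4 + 2*1))*r) = -3 + (G*(G + r) + ((-2 + r*9) - (-4 + 2))*r) = -3 + (G*(G + r) + ((-2 + 9*r) - 1*(-2))*r) = -3 + (G*(G + r) + ((-2 + 9*r) + 2)*r) = -3 + (G*(G + r) + (9*r)*r) = -3 + (G*(G + r) + 9*r²) = -3 + (9*r² + G*(G + r)) = -3 + 9*r² + G*(G + r))
((171 - 285) + B(-21, 21))*286 = ((171 - 285) + (-3 + (-21)² + 9*21² - 21*21))*286 = (-114 + (-3 + 441 + 9*441 - 441))*286 = (-114 + (-3 + 441 + 3969 - 441))*286 = (-114 + 3966)*286 = 3852*286 = 1101672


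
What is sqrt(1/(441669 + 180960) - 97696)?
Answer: I*sqrt(4208166965690723)/207543 ≈ 312.56*I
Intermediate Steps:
sqrt(1/(441669 + 180960) - 97696) = sqrt(1/622629 - 97696) = sqrt(-60828362783/622629) = I*sqrt(4208166965690723)/207543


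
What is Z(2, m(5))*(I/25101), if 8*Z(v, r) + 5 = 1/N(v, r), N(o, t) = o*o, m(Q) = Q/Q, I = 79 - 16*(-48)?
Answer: -16093/803232 ≈ -0.020035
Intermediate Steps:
I = 847 (I = 79 + 768 = 847)
m(Q) = 1
N(o, t) = o**2
Z(v, r) = -5/8 + 1/(8*v**2) (Z(v, r) = -5/8 + 1/(8*(v**2)) = -5/8 + 1/(8*v**2))
Z(2, m(5))*(I/25101) = (-5/8 + (1/8)/2**2)*(847/25101) = (-5/8 + (1/8)*(1/4))*(847*(1/25101)) = (-5/8 + 1/32)*(847/25101) = -19/32*847/25101 = -16093/803232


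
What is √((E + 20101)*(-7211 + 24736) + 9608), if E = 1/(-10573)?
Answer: 2*√9845187832127858/10573 ≈ 18769.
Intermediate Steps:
E = -1/10573 ≈ -9.4581e-5
√((E + 20101)*(-7211 + 24736) + 9608) = √((-1/10573 + 20101)*(-7211 + 24736) + 9608) = √((212527872/10573)*17525 + 9608) = √(3724550956800/10573 + 9608) = √(3724652542184/10573) = 2*√9845187832127858/10573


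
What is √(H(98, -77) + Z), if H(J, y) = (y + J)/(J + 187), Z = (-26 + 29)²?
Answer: √81890/95 ≈ 3.0123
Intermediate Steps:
Z = 9 (Z = 3² = 9)
H(J, y) = (J + y)/(187 + J)
√(H(98, -77) + Z) = √((98 - 77)/(187 + 98) + 9) = √(21/285 + 9) = √((1/285)*21 + 9) = √(7/95 + 9) = √(862/95) = √81890/95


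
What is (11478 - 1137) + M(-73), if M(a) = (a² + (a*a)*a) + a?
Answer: -373420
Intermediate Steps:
M(a) = a + a² + a³ (M(a) = (a² + a²*a) + a = (a² + a³) + a = a + a² + a³)
(11478 - 1137) + M(-73) = (11478 - 1137) - 73*(1 - 73 + (-73)²) = 10341 - 73*(1 - 73 + 5329) = 10341 - 73*5257 = 10341 - 383761 = -373420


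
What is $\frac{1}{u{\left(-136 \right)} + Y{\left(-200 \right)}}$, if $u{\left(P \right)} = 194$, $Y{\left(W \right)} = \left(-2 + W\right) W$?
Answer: $\frac{1}{40594} \approx 2.4634 \cdot 10^{-5}$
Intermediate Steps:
$Y{\left(W \right)} = W \left(-2 + W\right)$
$\frac{1}{u{\left(-136 \right)} + Y{\left(-200 \right)}} = \frac{1}{194 - 200 \left(-2 - 200\right)} = \frac{1}{194 - -40400} = \frac{1}{194 + 40400} = \frac{1}{40594}$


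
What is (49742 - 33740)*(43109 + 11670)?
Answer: 876573558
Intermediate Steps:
(49742 - 33740)*(43109 + 11670) = 16002*54779 = 876573558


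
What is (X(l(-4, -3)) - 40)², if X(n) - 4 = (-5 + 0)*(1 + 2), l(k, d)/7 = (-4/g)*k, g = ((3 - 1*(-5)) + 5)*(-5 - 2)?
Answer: 2601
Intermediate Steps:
g = -91 (g = ((3 + 5) + 5)*(-7) = (8 + 5)*(-7) = 13*(-7) = -91)
l(k, d) = 4*k/13 (l(k, d) = 7*((-4/(-91))*k) = 7*((-4*(-1/91))*k) = 7*(4*k/91) = 4*k/13)
X(n) = -11 (X(n) = 4 + (-5 + 0)*(1 + 2) = 4 - 5*3 = 4 - 15 = -11)
(X(l(-4, -3)) - 40)² = (-11 - 40)² = (-51)² = 2601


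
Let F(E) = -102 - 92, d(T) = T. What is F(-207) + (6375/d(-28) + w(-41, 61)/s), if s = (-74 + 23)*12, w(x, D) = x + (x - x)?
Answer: -451546/1071 ≈ -421.61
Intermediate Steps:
F(E) = -194
w(x, D) = x (w(x, D) = x + 0 = x)
s = -612 (s = -51*12 = -612)
F(-207) + (6375/d(-28) + w(-41, 61)/s) = -194 + (6375/(-28) - 41/(-612)) = -194 + (6375*(-1/28) - 41*(-1/612)) = -194 + (-6375/28 + 41/612) = -194 - 243772/1071 = -451546/1071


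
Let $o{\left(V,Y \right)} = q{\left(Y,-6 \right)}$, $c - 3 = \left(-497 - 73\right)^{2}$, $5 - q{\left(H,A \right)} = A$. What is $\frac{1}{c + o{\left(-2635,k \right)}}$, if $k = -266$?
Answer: $\frac{1}{324914} \approx 3.0777 \cdot 10^{-6}$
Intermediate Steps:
$q{\left(H,A \right)} = 5 - A$
$c = 324903$ ($c = 3 + \left(-497 - 73\right)^{2} = 3 + \left(-570\right)^{2} = 3 + 324900 = 324903$)
$o{\left(V,Y \right)} = 11$ ($o{\left(V,Y \right)} = 5 - -6 = 5 + 6 = 11$)
$\frac{1}{c + o{\left(-2635,k \right)}} = \frac{1}{324903 + 11} = \frac{1}{324914}$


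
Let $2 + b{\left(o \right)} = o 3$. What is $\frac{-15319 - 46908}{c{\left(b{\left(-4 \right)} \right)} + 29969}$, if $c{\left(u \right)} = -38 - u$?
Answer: $- \frac{62227}{29945} \approx -2.078$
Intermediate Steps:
$b{\left(o \right)} = -2 + 3 o$ ($b{\left(o \right)} = -2 + o 3 = -2 + 3 o$)
$\frac{-15319 - 46908}{c{\left(b{\left(-4 \right)} \right)} + 29969} = \frac{-15319 - 46908}{\left(-38 - \left(-2 + 3 \left(-4\right)\right)\right) + 29969} = - \frac{62227}{\left(-38 - \left(-2 - 12\right)\right) + 29969} = - \frac{62227}{\left(-38 - -14\right) + 29969} = - \frac{62227}{\left(-38 + 14\right) + 29969} = - \frac{62227}{-24 + 29969} = - \frac{62227}{29945}$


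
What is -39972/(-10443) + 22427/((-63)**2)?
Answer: 130951343/13816089 ≈ 9.4782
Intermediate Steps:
-39972/(-10443) + 22427/((-63)**2) = -39972*(-1/10443) + 22427/3969 = 13324/3481 + 22427*(1/3969) = 13324/3481 + 22427/3969 = 130951343/13816089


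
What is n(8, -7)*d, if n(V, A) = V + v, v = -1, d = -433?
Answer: -3031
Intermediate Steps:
n(V, A) = -1 + V (n(V, A) = V - 1 = -1 + V)
n(8, -7)*d = (-1 + 8)*(-433) = 7*(-433) = -3031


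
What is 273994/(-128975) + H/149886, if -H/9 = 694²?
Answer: -433000644/13947725 ≈ -31.045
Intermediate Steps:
H = -4334724 (H = -9*694² = -9*481636 = -4334724)
273994/(-128975) + H/149886 = 273994/(-128975) - 4334724/149886 = 273994*(-1/128975) - 4334724*1/149886 = -39142/18425 - 240818/8327 = -433000644/13947725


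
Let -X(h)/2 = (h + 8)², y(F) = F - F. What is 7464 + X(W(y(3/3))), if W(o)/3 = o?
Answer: 7336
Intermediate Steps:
y(F) = 0
W(o) = 3*o
X(h) = -2*(8 + h)² (X(h) = -2*(h + 8)² = -2*(8 + h)²)
7464 + X(W(y(3/3))) = 7464 - 2*(8 + 3*0)² = 7464 - 2*(8 + 0)² = 7464 - 2*8² = 7464 - 2*64 = 7464 - 128 = 7336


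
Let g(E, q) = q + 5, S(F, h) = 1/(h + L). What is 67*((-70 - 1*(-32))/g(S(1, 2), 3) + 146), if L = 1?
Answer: 37855/4 ≈ 9463.8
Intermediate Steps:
S(F, h) = 1/(1 + h) (S(F, h) = 1/(h + 1) = 1/(1 + h))
g(E, q) = 5 + q
67*((-70 - 1*(-32))/g(S(1, 2), 3) + 146) = 67*((-70 - 1*(-32))/(5 + 3) + 146) = 67*((-70 + 32)/8 + 146) = 67*(-38*⅛ + 146) = 67*(-19/4 + 146) = 67*(565/4) = 37855/4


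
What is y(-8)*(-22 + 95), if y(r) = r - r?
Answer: 0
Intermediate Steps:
y(r) = 0
y(-8)*(-22 + 95) = 0*(-22 + 95) = 0*73 = 0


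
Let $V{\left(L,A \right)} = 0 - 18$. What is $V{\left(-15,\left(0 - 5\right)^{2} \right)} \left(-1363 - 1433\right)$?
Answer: $50328$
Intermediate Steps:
$V{\left(L,A \right)} = -18$ ($V{\left(L,A \right)} = 0 - 18 = -18$)
$V{\left(-15,\left(0 - 5\right)^{2} \right)} \left(-1363 - 1433\right) = - 18 \left(-1363 - 1433\right) = \left(-18\right) \left(-2796\right) = 50328$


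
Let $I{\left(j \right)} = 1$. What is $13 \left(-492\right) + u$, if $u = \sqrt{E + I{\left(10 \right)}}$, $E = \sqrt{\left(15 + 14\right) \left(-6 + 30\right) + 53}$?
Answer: $-6396 + \sqrt{1 + \sqrt{749}} \approx -6390.7$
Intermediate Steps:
$E = \sqrt{749}$ ($E = \sqrt{29 \cdot 24 + 53} = \sqrt{696 + 53} = \sqrt{749} \approx 27.368$)
$u = \sqrt{1 + \sqrt{749}}$ ($u = \sqrt{\sqrt{749} + 1} = \sqrt{1 + \sqrt{749}} \approx 5.3261$)
$13 \left(-492\right) + u = 13 \left(-492\right) + \sqrt{1 + \sqrt{749}} = -6396 + \sqrt{1 + \sqrt{749}}$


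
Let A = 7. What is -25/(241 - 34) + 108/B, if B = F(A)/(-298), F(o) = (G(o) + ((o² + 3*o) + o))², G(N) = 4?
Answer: -28091/5589 ≈ -5.0261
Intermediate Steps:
F(o) = (4 + o² + 4*o)² (F(o) = (4 + ((o² + 3*o) + o))² = (4 + (o² + 4*o))² = (4 + o² + 4*o)²)
B = -6561/298 (B = (4 + 7² + 4*7)²/(-298) = (4 + 49 + 28)²*(-1/298) = 81²*(-1/298) = 6561*(-1/298) = -6561/298 ≈ -22.017)
-25/(241 - 34) + 108/B = -25/(241 - 34) + 108/(-6561/298) = -25/207 + 108*(-298/6561) = -25*1/207 - 1192/243 = -25/207 - 1192/243 = -28091/5589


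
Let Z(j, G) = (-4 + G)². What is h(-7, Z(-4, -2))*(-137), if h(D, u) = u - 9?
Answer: -3699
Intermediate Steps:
h(D, u) = -9 + u
h(-7, Z(-4, -2))*(-137) = (-9 + (-4 - 2)²)*(-137) = (-9 + (-6)²)*(-137) = (-9 + 36)*(-137) = 27*(-137) = -3699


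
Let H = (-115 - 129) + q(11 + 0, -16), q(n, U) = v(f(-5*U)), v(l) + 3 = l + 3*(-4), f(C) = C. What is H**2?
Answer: 32041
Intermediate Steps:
v(l) = -15 + l (v(l) = -3 + (l + 3*(-4)) = -3 + (l - 12) = -3 + (-12 + l) = -15 + l)
q(n, U) = -15 - 5*U
H = -179 (H = (-115 - 129) + (-15 - 5*(-16)) = -244 + (-15 + 80) = -244 + 65 = -179)
H**2 = (-179)**2 = 32041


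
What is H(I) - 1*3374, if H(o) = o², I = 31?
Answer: -2413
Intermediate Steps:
H(I) - 1*3374 = 31² - 1*3374 = 961 - 3374 = -2413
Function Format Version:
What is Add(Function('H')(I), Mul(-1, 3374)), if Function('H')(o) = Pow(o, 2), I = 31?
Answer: -2413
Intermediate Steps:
Add(Function('H')(I), Mul(-1, 3374)) = Add(Pow(31, 2), Mul(-1, 3374)) = Add(961, -3374) = -2413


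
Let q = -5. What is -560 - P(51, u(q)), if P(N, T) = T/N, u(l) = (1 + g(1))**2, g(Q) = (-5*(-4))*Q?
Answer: -9667/17 ≈ -568.65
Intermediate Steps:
g(Q) = 20*Q
u(l) = 441 (u(l) = (1 + 20*1)**2 = (1 + 20)**2 = 21**2 = 441)
-560 - P(51, u(q)) = -560 - 441/51 = -560 - 1*147/17 = -560 - 147/17 = -9667/17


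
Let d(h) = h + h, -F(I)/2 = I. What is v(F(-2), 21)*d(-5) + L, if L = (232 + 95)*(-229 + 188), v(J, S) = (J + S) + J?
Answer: -13697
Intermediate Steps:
F(I) = -2*I
v(J, S) = S + 2*J
L = -13407 (L = 327*(-41) = -13407)
d(h) = 2*h
v(F(-2), 21)*d(-5) + L = (21 + 2*(-2*(-2)))*(2*(-5)) - 13407 = (21 + 2*4)*(-10) - 13407 = (21 + 8)*(-10) - 13407 = 29*(-10) - 13407 = -290 - 13407 = -13697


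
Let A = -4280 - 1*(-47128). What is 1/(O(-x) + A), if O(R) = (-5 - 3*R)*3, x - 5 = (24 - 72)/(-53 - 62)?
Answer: 115/4931402 ≈ 2.3320e-5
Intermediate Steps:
x = 623/115 (x = 5 + (24 - 72)/(-53 - 62) = 5 - 48/(-115) = 5 - 48*(-1/115) = 5 + 48/115 = 623/115 ≈ 5.4174)
A = 42848 (A = -4280 + 47128 = 42848)
O(R) = -15 - 9*R
1/(O(-x) + A) = 1/((-15 - (-9)*623/115) + 42848) = 1/((-15 - 9*(-623/115)) + 42848) = 1/((-15 + 5607/115) + 42848) = 1/(3882/115 + 42848) = 1/(4931402/115) = 115/4931402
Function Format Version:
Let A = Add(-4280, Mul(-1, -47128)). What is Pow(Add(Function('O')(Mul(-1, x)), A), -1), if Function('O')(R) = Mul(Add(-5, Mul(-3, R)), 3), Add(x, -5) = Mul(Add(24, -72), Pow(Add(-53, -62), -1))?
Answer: Rational(115, 4931402) ≈ 2.3320e-5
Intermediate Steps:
x = Rational(623, 115) (x = Add(5, Mul(Add(24, -72), Pow(Add(-53, -62), -1))) = Add(5, Mul(-48, Pow(-115, -1))) = Add(5, Mul(-48, Rational(-1, 115))) = Add(5, Rational(48, 115)) = Rational(623, 115) ≈ 5.4174)
A = 42848 (A = Add(-4280, 47128) = 42848)
Function('O')(R) = Add(-15, Mul(-9, R))
Pow(Add(Function('O')(Mul(-1, x)), A), -1) = Pow(Add(Add(-15, Mul(-9, Mul(-1, Rational(623, 115)))), 42848), -1) = Pow(Add(Add(-15, Mul(-9, Rational(-623, 115))), 42848), -1) = Pow(Add(Add(-15, Rational(5607, 115)), 42848), -1) = Pow(Add(Rational(3882, 115), 42848), -1) = Pow(Rational(4931402, 115), -1) = Rational(115, 4931402)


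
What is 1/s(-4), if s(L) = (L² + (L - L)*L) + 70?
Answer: 1/86 ≈ 0.011628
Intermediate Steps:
s(L) = 70 + L² (s(L) = (L² + 0*L) + 70 = (L² + 0) + 70 = L² + 70 = 70 + L²)
1/s(-4) = 1/(70 + (-4)²) = 1/(70 + 16) = 1/86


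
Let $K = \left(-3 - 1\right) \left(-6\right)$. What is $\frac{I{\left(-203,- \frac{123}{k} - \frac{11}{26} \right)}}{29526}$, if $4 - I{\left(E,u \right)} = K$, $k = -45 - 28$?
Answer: $- \frac{10}{14763} \approx -0.00067737$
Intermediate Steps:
$k = -73$ ($k = -45 - 28 = -73$)
$K = 24$ ($K = \left(-4\right) \left(-6\right) = 24$)
$I{\left(E,u \right)} = -20$ ($I{\left(E,u \right)} = 4 - 24 = -20$)
$\frac{I{\left(-203,- \frac{123}{k} - \frac{11}{26} \right)}}{29526} = - \frac{20}{29526} = \left(-20\right) \frac{1}{29526} = - \frac{10}{14763}$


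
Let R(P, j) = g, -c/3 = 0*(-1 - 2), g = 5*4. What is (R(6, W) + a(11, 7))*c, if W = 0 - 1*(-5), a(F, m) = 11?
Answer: 0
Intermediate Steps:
W = 5 (W = 0 + 5 = 5)
g = 20
c = 0 (c = -0*(-1 - 2) = -0*(-3) = -3*0 = 0)
R(P, j) = 20
(R(6, W) + a(11, 7))*c = (20 + 11)*0 = 31*0 = 0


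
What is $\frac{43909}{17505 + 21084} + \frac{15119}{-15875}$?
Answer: $\frac{5980436}{32242125} \approx 0.18549$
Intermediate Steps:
$\frac{43909}{17505 + 21084} + \frac{15119}{-15875} = \frac{43909}{38589} + 15119 \left(- \frac{1}{15875}\right) = 43909 \cdot \frac{1}{38589} - \frac{15119}{15875} = \frac{2311}{2031} - \frac{15119}{15875} = \frac{5980436}{32242125}$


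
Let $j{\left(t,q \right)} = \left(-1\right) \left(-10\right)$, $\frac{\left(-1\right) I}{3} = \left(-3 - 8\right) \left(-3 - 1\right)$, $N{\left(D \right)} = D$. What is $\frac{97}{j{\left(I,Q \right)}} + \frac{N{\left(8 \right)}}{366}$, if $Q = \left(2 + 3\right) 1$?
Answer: $\frac{17791}{1830} \approx 9.7219$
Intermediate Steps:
$Q = 5$ ($Q = 5 \cdot 1 = 5$)
$I = -132$ ($I = - 3 \left(-3 - 8\right) \left(-3 - 1\right) = - 3 \left(\left(-11\right) \left(-4\right)\right) = \left(-3\right) 44 = -132$)
$j{\left(t,q \right)} = 10$
$\frac{97}{j{\left(I,Q \right)}} + \frac{N{\left(8 \right)}}{366} = \frac{97}{10} + \frac{8}{366} = 97 \cdot \frac{1}{10} + 8 \cdot \frac{1}{366} = \frac{97}{10} + \frac{4}{183} = \frac{17791}{1830}$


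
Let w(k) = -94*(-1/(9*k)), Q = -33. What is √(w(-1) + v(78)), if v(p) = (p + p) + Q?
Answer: √1013/3 ≈ 10.609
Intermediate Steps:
w(k) = 94/(9*k) (w(k) = -94*(-1/(9*k)) = -(-94)/(9*k) = 94/(9*k))
v(p) = -33 + 2*p (v(p) = (p + p) - 33 = 2*p - 33 = -33 + 2*p)
√(w(-1) + v(78)) = √((94/9)/(-1) + (-33 + 2*78)) = √((94/9)*(-1) + (-33 + 156)) = √(-94/9 + 123) = √(1013/9) = √1013/3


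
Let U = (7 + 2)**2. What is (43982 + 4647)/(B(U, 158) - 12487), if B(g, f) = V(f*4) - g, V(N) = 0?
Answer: -48629/12568 ≈ -3.8693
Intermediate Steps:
U = 81 (U = 9**2 = 81)
B(g, f) = -g (B(g, f) = 0 - g = -g)
(43982 + 4647)/(B(U, 158) - 12487) = (43982 + 4647)/(-1*81 - 12487) = 48629/(-81 - 12487) = 48629/(-12568) = 48629*(-1/12568) = -48629/12568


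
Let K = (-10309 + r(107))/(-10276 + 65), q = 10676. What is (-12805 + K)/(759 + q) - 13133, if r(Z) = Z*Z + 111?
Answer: -1533576408511/116762785 ≈ -13134.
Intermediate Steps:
r(Z) = 111 + Z² (r(Z) = Z² + 111 = 111 + Z²)
K = -1251/10211 (K = (-10309 + (111 + 107²))/(-10276 + 65) = (-10309 + (111 + 11449))/(-10211) = (-10309 + 11560)*(-1/10211) = 1251*(-1/10211) = -1251/10211 ≈ -0.12251)
(-12805 + K)/(759 + q) - 13133 = (-12805 - 1251/10211)/(759 + 10676) - 13133 = -130753106/10211/11435 - 13133 = -130753106/10211*1/11435 - 13133 = -130753106/116762785 - 13133 = -1533576408511/116762785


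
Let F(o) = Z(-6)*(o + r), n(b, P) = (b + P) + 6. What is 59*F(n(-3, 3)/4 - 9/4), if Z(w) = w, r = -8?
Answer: 6195/2 ≈ 3097.5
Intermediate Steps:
n(b, P) = 6 + P + b (n(b, P) = (P + b) + 6 = 6 + P + b)
F(o) = 48 - 6*o (F(o) = -6*(o - 8) = -6*(-8 + o) = 48 - 6*o)
59*F(n(-3, 3)/4 - 9/4) = 59*(48 - 6*((6 + 3 - 3)/4 - 9/4)) = 59*(48 - 6*(6*(¼) - 9*¼)) = 59*(48 - 6*(3/2 - 9/4)) = 59*(48 - 6*(-¾)) = 59*(48 + 9/2) = 59*(105/2) = 6195/2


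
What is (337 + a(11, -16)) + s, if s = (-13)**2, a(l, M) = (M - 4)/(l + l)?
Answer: 5556/11 ≈ 505.09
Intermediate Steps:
a(l, M) = (-4 + M)/(2*l) (a(l, M) = (-4 + M)/((2*l)) = (-4 + M)*(1/(2*l)) = (-4 + M)/(2*l))
s = 169
(337 + a(11, -16)) + s = (337 + (1/2)*(-4 - 16)/11) + 169 = (337 + (1/2)*(1/11)*(-20)) + 169 = (337 - 10/11) + 169 = 3697/11 + 169 = 5556/11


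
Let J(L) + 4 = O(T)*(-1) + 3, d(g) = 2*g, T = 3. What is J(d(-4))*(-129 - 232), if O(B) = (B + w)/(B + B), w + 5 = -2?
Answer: 361/3 ≈ 120.33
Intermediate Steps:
w = -7 (w = -5 - 2 = -7)
O(B) = (-7 + B)/(2*B) (O(B) = (B - 7)/(B + B) = (-7 + B)/((2*B)) = (-7 + B)*(1/(2*B)) = (-7 + B)/(2*B))
J(L) = -⅓ (J(L) = -4 + (((½)*(-7 + 3)/3)*(-1) + 3) = -4 + (((½)*(⅓)*(-4))*(-1) + 3) = -4 + (-⅔*(-1) + 3) = -4 + (⅔ + 3) = -4 + 11/3 = -⅓)
J(d(-4))*(-129 - 232) = -(-129 - 232)/3 = -⅓*(-361) = 361/3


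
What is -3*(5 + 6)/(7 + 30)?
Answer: -33/37 ≈ -0.89189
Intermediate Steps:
-3*(5 + 6)/(7 + 30) = -33/37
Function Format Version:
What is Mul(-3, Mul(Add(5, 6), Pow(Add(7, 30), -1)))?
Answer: Rational(-33, 37) ≈ -0.89189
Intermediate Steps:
Mul(-3, Mul(Add(5, 6), Pow(Add(7, 30), -1))) = Mul(-3, Mul(11, Pow(37, -1))) = Mul(-3, Mul(11, Rational(1, 37))) = Mul(-3, Rational(11, 37)) = Rational(-33, 37)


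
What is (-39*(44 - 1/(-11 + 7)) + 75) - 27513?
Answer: -116655/4 ≈ -29164.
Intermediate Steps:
(-39*(44 - 1/(-11 + 7)) + 75) - 27513 = (-39*(44 - 1/(-4)) + 75) - 27513 = (-39*(44 - 1*(-¼)) + 75) - 27513 = (-39*(44 + ¼) + 75) - 27513 = (-39*177/4 + 75) - 27513 = (-6903/4 + 75) - 27513 = -6603/4 - 27513 = -116655/4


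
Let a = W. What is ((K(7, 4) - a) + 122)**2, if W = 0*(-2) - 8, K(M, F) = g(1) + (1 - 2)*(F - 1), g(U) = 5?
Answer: 17424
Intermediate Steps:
K(M, F) = 6 - F (K(M, F) = 5 + (1 - 2)*(F - 1) = 5 - (-1 + F) = 5 + (1 - F) = 6 - F)
W = -8 (W = 0 - 8 = -8)
a = -8
((K(7, 4) - a) + 122)**2 = (((6 - 1*4) - 1*(-8)) + 122)**2 = (((6 - 4) + 8) + 122)**2 = ((2 + 8) + 122)**2 = (10 + 122)**2 = 132**2 = 17424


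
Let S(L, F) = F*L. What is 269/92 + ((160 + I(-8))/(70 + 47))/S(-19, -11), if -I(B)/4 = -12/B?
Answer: 599275/204516 ≈ 2.9302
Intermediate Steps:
I(B) = 48/B (I(B) = -(-48)/B = 48/B)
269/92 + ((160 + I(-8))/(70 + 47))/S(-19, -11) = 269/92 + ((160 + 48/(-8))/(70 + 47))/((-11*(-19))) = 269*(1/92) + ((160 + 48*(-⅛))/117)/209 = 269/92 + ((160 - 6)*(1/117))*(1/209) = 269/92 + (154*(1/117))*(1/209) = 269/92 + (154/117)*(1/209) = 269/92 + 14/2223 = 599275/204516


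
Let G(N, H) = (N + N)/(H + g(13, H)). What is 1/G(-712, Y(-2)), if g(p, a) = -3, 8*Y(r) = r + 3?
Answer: 23/11392 ≈ 0.0020190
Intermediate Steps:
Y(r) = 3/8 + r/8 (Y(r) = (r + 3)/8 = (3 + r)/8 = 3/8 + r/8)
G(N, H) = 2*N/(-3 + H) (G(N, H) = (N + N)/(H - 3) = (2*N)/(-3 + H) = 2*N/(-3 + H))
1/G(-712, Y(-2)) = 1/(2*(-712)/(-3 + (3/8 + (⅛)*(-2)))) = 1/(2*(-712)/(-3 + (3/8 - ¼))) = 1/(2*(-712)/(-3 + ⅛)) = 1/(2*(-712)/(-23/8)) = 1/(2*(-712)*(-8/23)) = 1/(11392/23) = 23/11392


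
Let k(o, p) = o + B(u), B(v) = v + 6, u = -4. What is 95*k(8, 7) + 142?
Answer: 1092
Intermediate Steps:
B(v) = 6 + v
k(o, p) = 2 + o (k(o, p) = o + (6 - 4) = o + 2 = 2 + o)
95*k(8, 7) + 142 = 95*(2 + 8) + 142 = 95*10 + 142 = 950 + 142 = 1092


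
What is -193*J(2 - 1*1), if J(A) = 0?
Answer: 0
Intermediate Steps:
-193*J(2 - 1*1) = -193*0 = 0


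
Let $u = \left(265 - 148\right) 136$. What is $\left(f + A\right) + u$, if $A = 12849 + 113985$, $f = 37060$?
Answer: $179806$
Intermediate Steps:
$u = 15912$ ($u = 117 \cdot 136 = 15912$)
$A = 126834$
$\left(f + A\right) + u = \left(37060 + 126834\right) + 15912 = 163894 + 15912 = 179806$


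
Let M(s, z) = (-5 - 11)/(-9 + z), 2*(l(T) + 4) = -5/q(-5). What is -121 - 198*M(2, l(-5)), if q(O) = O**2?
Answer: -47531/131 ≈ -362.83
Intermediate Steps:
l(T) = -41/10 (l(T) = -4 + (-5/((-5)**2))/2 = -4 + (-5/25)/2 = -4 + (-5*1/25)/2 = -4 + (1/2)*(-1/5) = -4 - 1/10 = -41/10)
M(s, z) = -16/(-9 + z)
-121 - 198*M(2, l(-5)) = -121 - (-3168)/(-9 - 41/10) = -121 - (-3168)/(-131/10) = -121 - (-3168)*(-10)/131 = -121 - 198*160/131 = -121 - 31680/131 = -47531/131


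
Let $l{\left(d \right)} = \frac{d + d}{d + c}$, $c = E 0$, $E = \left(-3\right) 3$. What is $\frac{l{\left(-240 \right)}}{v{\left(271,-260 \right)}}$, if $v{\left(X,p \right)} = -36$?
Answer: $- \frac{1}{18} \approx -0.055556$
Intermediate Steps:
$E = -9$
$c = 0$ ($c = \left(-9\right) 0 = 0$)
$l{\left(d \right)} = 2$ ($l{\left(d \right)} = \frac{d + d}{d + 0} = \frac{2 d}{d} = 2$)
$\frac{l{\left(-240 \right)}}{v{\left(271,-260 \right)}} = \frac{2}{-36} = 2 \left(- \frac{1}{36}\right) = - \frac{1}{18}$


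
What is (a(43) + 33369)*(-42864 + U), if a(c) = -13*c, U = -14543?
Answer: -1883523670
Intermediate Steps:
(a(43) + 33369)*(-42864 + U) = (-13*43 + 33369)*(-42864 - 14543) = (-559 + 33369)*(-57407) = 32810*(-57407) = -1883523670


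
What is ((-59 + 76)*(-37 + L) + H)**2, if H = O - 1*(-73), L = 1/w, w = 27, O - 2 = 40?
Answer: 192127321/729 ≈ 2.6355e+5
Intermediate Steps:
O = 42 (O = 2 + 40 = 42)
L = 1/27 ≈ 0.037037
H = 115 (H = 42 - 1*(-73) = 42 + 73 = 115)
((-59 + 76)*(-37 + L) + H)**2 = ((-59 + 76)*(-37 + 1/27) + 115)**2 = (17*(-998/27) + 115)**2 = (-16966/27 + 115)**2 = (-13861/27)**2 = 192127321/729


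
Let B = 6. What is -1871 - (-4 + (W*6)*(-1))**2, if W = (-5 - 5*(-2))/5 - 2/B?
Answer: -1935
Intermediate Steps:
W = 2/3 (W = (-5 - 5*(-2))/5 - 2/6 = (-5 + 10)*(1/5) - 2*1/6 = 5*(1/5) - 1/3 = 1 - 1/3 = 2/3 ≈ 0.66667)
-1871 - (-4 + (W*6)*(-1))**2 = -1871 - (-4 + ((2/3)*6)*(-1))**2 = -1871 - (-4 + 4*(-1))**2 = -1871 - (-4 - 4)**2 = -1871 - 1*(-8)**2 = -1871 - 1*64 = -1871 - 64 = -1935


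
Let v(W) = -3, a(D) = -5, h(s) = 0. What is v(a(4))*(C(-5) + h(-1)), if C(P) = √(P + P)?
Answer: -3*I*√10 ≈ -9.4868*I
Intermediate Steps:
C(P) = √2*√P (C(P) = √(2*P) = √2*√P)
v(a(4))*(C(-5) + h(-1)) = -3*(√2*√(-5) + 0) = -3*(√2*(I*√5) + 0) = -3*(I*√10 + 0) = -3*I*√10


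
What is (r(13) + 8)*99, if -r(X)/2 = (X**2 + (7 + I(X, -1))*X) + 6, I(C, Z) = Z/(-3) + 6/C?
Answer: -53922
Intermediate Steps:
I(C, Z) = 6/C - Z/3 (I(C, Z) = Z*(-1/3) + 6/C = -Z/3 + 6/C = 6/C - Z/3)
r(X) = -12 - 2*X**2 - 2*X*(22/3 + 6/X) (r(X) = -2*((X**2 + (7 + (6/X - 1/3*(-1)))*X) + 6) = -2*((X**2 + (7 + (6/X + 1/3))*X) + 6) = -2*((X**2 + (7 + (1/3 + 6/X))*X) + 6) = -2*((X**2 + (22/3 + 6/X)*X) + 6) = -2*((X**2 + X*(22/3 + 6/X)) + 6) = -2*(6 + X**2 + X*(22/3 + 6/X)) = -12 - 2*X**2 - 2*X*(22/3 + 6/X))
(r(13) + 8)*99 = ((-24 - 2*13**2 - 44/3*13) + 8)*99 = ((-24 - 2*169 - 572/3) + 8)*99 = ((-24 - 338 - 572/3) + 8)*99 = (-1658/3 + 8)*99 = -1634/3*99 = -53922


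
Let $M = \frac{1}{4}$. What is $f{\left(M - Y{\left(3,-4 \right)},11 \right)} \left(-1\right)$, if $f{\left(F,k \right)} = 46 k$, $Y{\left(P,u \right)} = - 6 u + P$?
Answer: $-506$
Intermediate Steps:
$M = \frac{1}{4} \approx 0.25$
$Y{\left(P,u \right)} = P - 6 u$
$f{\left(M - Y{\left(3,-4 \right)},11 \right)} \left(-1\right) = 46 \cdot 11 \left(-1\right) = 506 \left(-1\right) = -506$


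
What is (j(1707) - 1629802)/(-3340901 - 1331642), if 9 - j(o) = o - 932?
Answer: 1630568/4672543 ≈ 0.34897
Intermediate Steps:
j(o) = 941 - o (j(o) = 9 - (o - 932) = 9 - (-932 + o) = 9 + (932 - o) = 941 - o)
(j(1707) - 1629802)/(-3340901 - 1331642) = ((941 - 1*1707) - 1629802)/(-3340901 - 1331642) = ((941 - 1707) - 1629802)/(-4672543) = (-766 - 1629802)*(-1/4672543) = -1630568*(-1/4672543) = 1630568/4672543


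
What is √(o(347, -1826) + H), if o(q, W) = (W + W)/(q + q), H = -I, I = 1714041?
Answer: I*√206386596391/347 ≈ 1309.2*I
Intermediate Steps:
H = -1714041 (H = -1*1714041 = -1714041)
o(q, W) = W/q (o(q, W) = (2*W)/((2*q)) = (2*W)*(1/(2*q)) = W/q)
√(o(347, -1826) + H) = √(-1826/347 - 1714041) = √(-594774053/347) = I*√206386596391/347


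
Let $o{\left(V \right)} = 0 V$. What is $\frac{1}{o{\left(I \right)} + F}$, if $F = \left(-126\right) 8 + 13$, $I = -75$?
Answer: $- \frac{1}{995} \approx -0.001005$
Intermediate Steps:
$F = -995$ ($F = -1008 + 13 = -995$)
$o{\left(V \right)} = 0$
$\frac{1}{o{\left(I \right)} + F} = \frac{1}{0 - 995} = \frac{1}{-995} = - \frac{1}{995}$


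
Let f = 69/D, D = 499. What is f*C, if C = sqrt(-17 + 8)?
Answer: 207*I/499 ≈ 0.41483*I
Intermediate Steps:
f = 69/499 ≈ 0.13828
C = 3*I (C = sqrt(-9) = 3*I ≈ 3.0*I)
f*C = 69*(3*I)/499 = 207*I/499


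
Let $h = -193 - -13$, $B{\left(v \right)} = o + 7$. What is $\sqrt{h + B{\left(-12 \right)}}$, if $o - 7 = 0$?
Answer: $i \sqrt{166} \approx 12.884 i$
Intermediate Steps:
$o = 7$ ($o = 7 + 0 = 7$)
$B{\left(v \right)} = 14$ ($B{\left(v \right)} = 7 + 7 = 14$)
$h = -180$ ($h = -193 + 13 = -180$)
$\sqrt{h + B{\left(-12 \right)}} = \sqrt{-180 + 14} = \sqrt{-166} = i \sqrt{166}$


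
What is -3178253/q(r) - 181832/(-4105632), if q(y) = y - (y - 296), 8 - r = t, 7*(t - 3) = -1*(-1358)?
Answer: -407771356207/37977096 ≈ -10737.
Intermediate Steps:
t = 197 (t = 3 + (-1*(-1358))/7 = 3 + (⅐)*1358 = 3 + 194 = 197)
r = -189 (r = 8 - 1*197 = 8 - 197 = -189)
q(y) = 296 (q(y) = y - (-296 + y) = y + (296 - y) = 296)
-3178253/q(r) - 181832/(-4105632) = -3178253/296 - 181832/(-4105632) = -3178253*1/296 - 181832*(-1/4105632) = -3178253/296 + 22729/513204 = -407771356207/37977096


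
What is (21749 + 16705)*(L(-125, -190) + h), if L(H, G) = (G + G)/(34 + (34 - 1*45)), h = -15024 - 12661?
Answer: -24500389290/23 ≈ -1.0652e+9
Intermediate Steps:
h = -27685
L(H, G) = 2*G/23 (L(H, G) = (2*G)/(34 + (34 - 45)) = (2*G)/(34 - 11) = (2*G)/23 = (2*G)*(1/23) = 2*G/23)
(21749 + 16705)*(L(-125, -190) + h) = (21749 + 16705)*((2/23)*(-190) - 27685) = 38454*(-380/23 - 27685) = 38454*(-637135/23) = -24500389290/23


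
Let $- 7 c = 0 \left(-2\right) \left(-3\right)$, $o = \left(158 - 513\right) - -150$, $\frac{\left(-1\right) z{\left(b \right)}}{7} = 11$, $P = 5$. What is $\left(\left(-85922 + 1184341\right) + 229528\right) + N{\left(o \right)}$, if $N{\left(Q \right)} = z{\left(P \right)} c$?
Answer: $1327947$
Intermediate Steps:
$z{\left(b \right)} = -77$ ($z{\left(b \right)} = \left(-7\right) 11 = -77$)
$o = -205$ ($o = -355 + 150 = -205$)
$c = 0$ ($c = - \frac{0 \left(-2\right) \left(-3\right)}{7} = - \frac{0 \left(-3\right)}{7} = \left(- \frac{1}{7}\right) 0 = 0$)
$N{\left(Q \right)} = 0$ ($N{\left(Q \right)} = \left(-77\right) 0 = 0$)
$\left(\left(-85922 + 1184341\right) + 229528\right) + N{\left(o \right)} = \left(\left(-85922 + 1184341\right) + 229528\right) + 0 = \left(1098419 + 229528\right) + 0 = 1327947 + 0 = 1327947$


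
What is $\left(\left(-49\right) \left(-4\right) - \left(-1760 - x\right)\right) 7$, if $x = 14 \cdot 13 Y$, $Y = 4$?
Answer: $18788$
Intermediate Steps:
$x = 728$ ($x = 14 \cdot 13 \cdot 4 = 182 \cdot 4 = 728$)
$\left(\left(-49\right) \left(-4\right) - \left(-1760 - x\right)\right) 7 = \left(\left(-49\right) \left(-4\right) - \left(-1760 - 728\right)\right) 7 = \left(196 - \left(-1760 - 728\right)\right) 7 = \left(196 - -2488\right) 7 = \left(196 + 2488\right) 7 = 2684 \cdot 7 = 18788$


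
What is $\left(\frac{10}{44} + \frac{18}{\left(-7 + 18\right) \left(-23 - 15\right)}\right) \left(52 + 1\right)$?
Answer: $\frac{371}{38} \approx 9.7632$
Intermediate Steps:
$\left(\frac{10}{44} + \frac{18}{\left(-7 + 18\right) \left(-23 - 15\right)}\right) \left(52 + 1\right) = \left(10 \cdot \frac{1}{44} + \frac{18}{11 \left(-23 - 15\right)}\right) 53 = \left(\frac{5}{22} + \frac{18}{11 \left(-38\right)}\right) 53 = \left(\frac{5}{22} + \frac{18}{-418}\right) 53 = \left(\frac{5}{22} + 18 \left(- \frac{1}{418}\right)\right) 53 = \left(\frac{5}{22} - \frac{9}{209}\right) 53 = \frac{7}{38} \cdot 53 = \frac{371}{38}$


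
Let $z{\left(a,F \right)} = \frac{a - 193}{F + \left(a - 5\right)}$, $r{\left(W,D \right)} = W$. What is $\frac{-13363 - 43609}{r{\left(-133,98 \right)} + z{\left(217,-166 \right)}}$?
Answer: $\frac{1310356}{3047} \approx 430.05$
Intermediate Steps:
$z{\left(a,F \right)} = \frac{-193 + a}{-5 + F + a}$ ($z{\left(a,F \right)} = \frac{-193 + a}{F + \left(a - 5\right)} = \frac{-193 + a}{F + \left(-5 + a\right)} = \frac{-193 + a}{-5 + F + a}$)
$\frac{-13363 - 43609}{r{\left(-133,98 \right)} + z{\left(217,-166 \right)}} = \frac{-13363 - 43609}{-133 + \frac{-193 + 217}{-5 - 166 + 217}} = - \frac{56972}{-133 + \frac{1}{46} \cdot 24} = - \frac{56972}{-133 + \frac{12}{23}} = - \frac{56972}{- \frac{3047}{23}} = \left(-56972\right) \left(- \frac{23}{3047}\right) = \frac{1310356}{3047}$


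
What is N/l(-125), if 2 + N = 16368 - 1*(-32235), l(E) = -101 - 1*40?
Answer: -48601/141 ≈ -344.69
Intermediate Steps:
l(E) = -141 (l(E) = -101 - 40 = -141)
N = 48601 (N = -2 + (16368 - 1*(-32235)) = -2 + (16368 + 32235) = -2 + 48603 = 48601)
N/l(-125) = 48601/(-141) = 48601*(-1/141) = -48601/141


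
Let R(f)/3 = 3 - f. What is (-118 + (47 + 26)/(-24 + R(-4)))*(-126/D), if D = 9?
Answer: 5978/3 ≈ 1992.7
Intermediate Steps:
R(f) = 9 - 3*f (R(f) = 3*(3 - f) = 9 - 3*f)
(-118 + (47 + 26)/(-24 + R(-4)))*(-126/D) = (-118 + (47 + 26)/(-24 + (9 - 3*(-4))))*(-126/9) = (-118 + 73/(-24 + (9 + 12)))*(-126*⅑) = (-118 + 73/(-24 + 21))*(-14) = (-118 + 73/(-3))*(-14) = (-118 + 73*(-⅓))*(-14) = (-118 - 73/3)*(-14) = -427/3*(-14) = 5978/3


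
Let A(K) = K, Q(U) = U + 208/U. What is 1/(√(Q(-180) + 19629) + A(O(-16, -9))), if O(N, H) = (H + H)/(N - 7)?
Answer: -18630/462941357 + 1587*√4375765/462941357 ≈ 0.0071307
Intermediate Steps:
O(N, H) = 2*H/(-7 + N) (O(N, H) = (2*H)/(-7 + N) = 2*H/(-7 + N))
1/(√(Q(-180) + 19629) + A(O(-16, -9))) = 1/(√((-180 + 208/(-180)) + 19629) + 2*(-9)/(-7 - 16)) = 1/(√((-180 + 208*(-1/180)) + 19629) + 2*(-9)/(-23)) = 1/(√((-180 - 52/45) + 19629) + 2*(-9)*(-1/23)) = 1/(√(-8152/45 + 19629) + 18/23) = 1/(√(875153/45) + 18/23) = 1/(√4375765/15 + 18/23) = 1/(18/23 + √4375765/15)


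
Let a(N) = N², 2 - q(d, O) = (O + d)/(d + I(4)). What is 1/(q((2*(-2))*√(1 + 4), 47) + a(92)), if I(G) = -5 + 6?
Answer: 668781/5661618439 - 184*√5/5661618439 ≈ 0.00011805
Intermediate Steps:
I(G) = 1
q(d, O) = 2 - (O + d)/(1 + d) (q(d, O) = 2 - (O + d)/(d + 1) = 2 - (O + d)/(1 + d))
1/(q((2*(-2))*√(1 + 4), 47) + a(92)) = 1/((2 + (2*(-2))*√(1 + 4) - 1*47)/(1 + (2*(-2))*√(1 + 4)) + 92²) = 1/((2 - 4*√5 - 47)/(1 - 4*√5) + 8464) = 1/((-45 - 4*√5)/(1 - 4*√5) + 8464) = 1/(8464 + (-45 - 4*√5)/(1 - 4*√5))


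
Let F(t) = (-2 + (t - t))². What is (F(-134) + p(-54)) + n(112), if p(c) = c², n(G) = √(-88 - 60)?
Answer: 2920 + 2*I*√37 ≈ 2920.0 + 12.166*I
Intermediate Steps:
F(t) = 4 (F(t) = (-2 + 0)² = (-2)² = 4)
n(G) = 2*I*√37 (n(G) = √(-148) = 2*I*√37)
(F(-134) + p(-54)) + n(112) = (4 + (-54)²) + 2*I*√37 = (4 + 2916) + 2*I*√37 = 2920 + 2*I*√37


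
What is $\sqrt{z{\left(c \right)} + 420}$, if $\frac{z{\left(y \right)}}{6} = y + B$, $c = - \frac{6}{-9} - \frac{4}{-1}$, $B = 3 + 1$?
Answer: $2 \sqrt{118} \approx 21.726$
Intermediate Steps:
$B = 4$
$c = \frac{14}{3}$ ($c = \left(-6\right) \left(- \frac{1}{9}\right) - -4 = \frac{2}{3} + 4 = \frac{14}{3} \approx 4.6667$)
$z{\left(y \right)} = 24 + 6 y$ ($z{\left(y \right)} = 6 \left(y + 4\right) = 6 \left(4 + y\right) = 24 + 6 y$)
$\sqrt{z{\left(c \right)} + 420} = \sqrt{\left(24 + 6 \cdot \frac{14}{3}\right) + 420} = \sqrt{\left(24 + 28\right) + 420} = \sqrt{52 + 420} = \sqrt{472} = 2 \sqrt{118}$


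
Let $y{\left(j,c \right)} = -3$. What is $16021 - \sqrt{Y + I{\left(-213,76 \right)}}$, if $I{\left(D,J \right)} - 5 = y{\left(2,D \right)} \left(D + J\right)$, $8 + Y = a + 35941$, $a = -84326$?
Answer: $16021 - i \sqrt{47977} \approx 16021.0 - 219.04 i$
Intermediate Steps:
$Y = -48393$ ($Y = -8 + \left(-84326 + 35941\right) = -8 - 48385 = -48393$)
$I{\left(D,J \right)} = 5 - 3 D - 3 J$ ($I{\left(D,J \right)} = 5 - 3 \left(D + J\right) = 5 - \left(3 D + 3 J\right) = 5 - 3 D - 3 J$)
$16021 - \sqrt{Y + I{\left(-213,76 \right)}} = 16021 - \sqrt{-48393 - -416} = 16021 - \sqrt{-48393 + \left(5 + 639 - 228\right)} = 16021 - \sqrt{-48393 + 416} = 16021 - \sqrt{-47977} = 16021 - i \sqrt{47977}$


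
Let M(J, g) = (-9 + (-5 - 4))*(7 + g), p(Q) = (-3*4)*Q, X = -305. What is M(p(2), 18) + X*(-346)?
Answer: 105080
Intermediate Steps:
p(Q) = -12*Q
M(J, g) = -126 - 18*g (M(J, g) = (-9 - 9)*(7 + g) = -18*(7 + g) = -126 - 18*g)
M(p(2), 18) + X*(-346) = (-126 - 18*18) - 305*(-346) = (-126 - 324) + 105530 = -450 + 105530 = 105080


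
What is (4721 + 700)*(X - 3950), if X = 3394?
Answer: -3014076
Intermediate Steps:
(4721 + 700)*(X - 3950) = (4721 + 700)*(3394 - 3950) = 5421*(-556) = -3014076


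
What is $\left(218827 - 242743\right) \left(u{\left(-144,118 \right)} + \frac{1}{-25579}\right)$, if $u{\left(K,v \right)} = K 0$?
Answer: $\frac{23916}{25579} \approx 0.93499$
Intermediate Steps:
$u{\left(K,v \right)} = 0$
$\left(218827 - 242743\right) \left(u{\left(-144,118 \right)} + \frac{1}{-25579}\right) = \left(218827 - 242743\right) \left(0 + \frac{1}{-25579}\right) = - 23916 \left(0 - \frac{1}{25579}\right) = \left(-23916\right) \left(- \frac{1}{25579}\right) = \frac{23916}{25579}$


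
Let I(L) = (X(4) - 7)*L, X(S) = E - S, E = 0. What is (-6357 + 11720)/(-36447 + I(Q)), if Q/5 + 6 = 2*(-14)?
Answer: -5363/34577 ≈ -0.15510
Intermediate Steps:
X(S) = -S (X(S) = 0 - S = -S)
Q = -170 (Q = -30 + 5*(2*(-14)) = -30 + 5*(-28) = -30 - 140 = -170)
I(L) = -11*L (I(L) = (-1*4 - 7)*L = (-4 - 7)*L = -11*L)
(-6357 + 11720)/(-36447 + I(Q)) = (-6357 + 11720)/(-36447 - 11*(-170)) = 5363/(-36447 + 1870) = 5363/(-34577) = 5363*(-1/34577) = -5363/34577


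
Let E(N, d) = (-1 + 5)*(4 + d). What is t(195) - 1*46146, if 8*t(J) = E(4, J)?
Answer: -92093/2 ≈ -46047.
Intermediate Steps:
E(N, d) = 16 + 4*d (E(N, d) = 4*(4 + d) = 16 + 4*d)
t(J) = 2 + J/2 (t(J) = (16 + 4*J)/8 = 2 + J/2)
t(195) - 1*46146 = (2 + (½)*195) - 1*46146 = (2 + 195/2) - 46146 = 199/2 - 46146 = -92093/2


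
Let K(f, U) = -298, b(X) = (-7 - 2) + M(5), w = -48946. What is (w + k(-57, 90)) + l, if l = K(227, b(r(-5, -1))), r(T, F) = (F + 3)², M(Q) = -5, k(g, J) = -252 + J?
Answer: -49406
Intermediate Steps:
r(T, F) = (3 + F)²
b(X) = -14 (b(X) = (-7 - 2) - 5 = -9 - 5 = -14)
l = -298
(w + k(-57, 90)) + l = (-48946 + (-252 + 90)) - 298 = (-48946 - 162) - 298 = -49108 - 298 = -49406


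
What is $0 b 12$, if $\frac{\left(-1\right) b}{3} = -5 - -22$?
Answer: $0$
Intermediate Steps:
$b = -51$ ($b = - 3 \left(-5 - -22\right) = - 3 \left(-5 + 22\right) = \left(-3\right) 17 = -51$)
$0 b 12 = 0 \left(-51\right) 12 = 0 \cdot 12 = 0$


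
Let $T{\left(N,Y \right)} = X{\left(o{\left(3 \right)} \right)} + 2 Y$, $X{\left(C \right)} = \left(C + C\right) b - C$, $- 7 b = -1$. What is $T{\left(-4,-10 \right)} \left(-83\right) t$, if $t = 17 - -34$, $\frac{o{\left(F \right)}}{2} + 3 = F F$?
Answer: $\frac{846600}{7} \approx 1.2094 \cdot 10^{5}$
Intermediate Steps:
$b = \frac{1}{7}$ ($b = \left(- \frac{1}{7}\right) \left(-1\right) = \frac{1}{7} \approx 0.14286$)
$o{\left(F \right)} = -6 + 2 F^{2}$ ($o{\left(F \right)} = -6 + 2 F F = -6 + 2 F^{2}$)
$X{\left(C \right)} = - \frac{5 C}{7}$ ($X{\left(C \right)} = \left(C + C\right) \frac{1}{7} - C = 2 C \frac{1}{7} - C = \frac{2 C}{7} - C = - \frac{5 C}{7}$)
$T{\left(N,Y \right)} = - \frac{60}{7} + 2 Y$ ($T{\left(N,Y \right)} = - \frac{5 \left(-6 + 2 \cdot 3^{2}\right)}{7} + 2 Y = - \frac{5 \left(-6 + 2 \cdot 9\right)}{7} + 2 Y = - \frac{5 \left(-6 + 18\right)}{7} + 2 Y = \left(- \frac{5}{7}\right) 12 + 2 Y = - \frac{60}{7} + 2 Y$)
$t = 51$ ($t = 17 + 34 = 51$)
$T{\left(-4,-10 \right)} \left(-83\right) t = \left(- \frac{60}{7} + 2 \left(-10\right)\right) \left(-83\right) 51 = \left(- \frac{60}{7} - 20\right) \left(-83\right) 51 = \left(- \frac{200}{7}\right) \left(-83\right) 51 = \frac{16600}{7} \cdot 51 = \frac{846600}{7}$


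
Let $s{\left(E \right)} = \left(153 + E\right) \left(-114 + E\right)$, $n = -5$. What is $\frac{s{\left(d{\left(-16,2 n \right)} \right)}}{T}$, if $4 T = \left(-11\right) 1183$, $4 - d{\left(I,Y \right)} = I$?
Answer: $\frac{65048}{13013} \approx 4.9987$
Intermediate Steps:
$d{\left(I,Y \right)} = 4 - I$
$s{\left(E \right)} = \left(-114 + E\right) \left(153 + E\right)$
$T = - \frac{13013}{4}$ ($T = \frac{\left(-11\right) 1183}{4} = \frac{1}{4} \left(-13013\right) = - \frac{13013}{4} \approx -3253.3$)
$\frac{s{\left(d{\left(-16,2 n \right)} \right)}}{T} = \frac{-17442 + \left(4 - -16\right)^{2} + 39 \left(4 - -16\right)}{- \frac{13013}{4}} = \left(-17442 + \left(4 + 16\right)^{2} + 39 \left(4 + 16\right)\right) \left(- \frac{4}{13013}\right) = \left(-17442 + 20^{2} + 39 \cdot 20\right) \left(- \frac{4}{13013}\right) = \left(-17442 + 400 + 780\right) \left(- \frac{4}{13013}\right) = \left(-16262\right) \left(- \frac{4}{13013}\right) = \frac{65048}{13013}$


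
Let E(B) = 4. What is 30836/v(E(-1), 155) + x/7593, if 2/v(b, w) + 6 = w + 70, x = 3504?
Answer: 8546028970/2531 ≈ 3.3765e+6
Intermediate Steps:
v(b, w) = 2/(64 + w) (v(b, w) = 2/(-6 + (w + 70)) = 2/(-6 + (70 + w)) = 2/(64 + w))
30836/v(E(-1), 155) + x/7593 = 30836/((2/(64 + 155))) + 3504/7593 = 30836/((2/219)) + 3504*(1/7593) = 30836/((2*(1/219))) + 1168/2531 = 30836/(2/219) + 1168/2531 = 30836*(219/2) + 1168/2531 = 3376542 + 1168/2531 = 8546028970/2531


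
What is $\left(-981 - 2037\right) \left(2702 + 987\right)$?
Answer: $-11133402$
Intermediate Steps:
$\left(-981 - 2037\right) \left(2702 + 987\right) = \left(-3018\right) 3689 = -11133402$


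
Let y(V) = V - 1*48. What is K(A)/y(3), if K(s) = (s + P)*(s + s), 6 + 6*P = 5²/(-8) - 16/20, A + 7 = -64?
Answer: -1238027/5400 ≈ -229.26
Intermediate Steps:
A = -71 (A = -7 - 64 = -71)
y(V) = -48 + V (y(V) = V - 48 = -48 + V)
P = -397/240 (P = -1 + (5²/(-8) - 16/20)/6 = -1 + (25*(-⅛) - 16*1/20)/6 = -1 + (-25/8 - ⅘)/6 = -1 + (⅙)*(-157/40) = -1 - 157/240 = -397/240 ≈ -1.6542)
K(s) = 2*s*(-397/240 + s) (K(s) = (s - 397/240)*(s + s) = (-397/240 + s)*(2*s) = 2*s*(-397/240 + s))
K(A)/y(3) = ((1/120)*(-71)*(-397 + 240*(-71)))/(-48 + 3) = ((1/120)*(-71)*(-397 - 17040))/(-45) = ((1/120)*(-71)*(-17437))*(-1/45) = (1238027/120)*(-1/45) = -1238027/5400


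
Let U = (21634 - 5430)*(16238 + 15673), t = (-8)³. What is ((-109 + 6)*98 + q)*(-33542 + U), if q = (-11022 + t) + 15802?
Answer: -3012346711452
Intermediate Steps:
t = -512
U = 517085844 (U = 16204*31911 = 517085844)
q = 4268 (q = (-11022 - 512) + 15802 = -11534 + 15802 = 4268)
((-109 + 6)*98 + q)*(-33542 + U) = ((-109 + 6)*98 + 4268)*(-33542 + 517085844) = (-103*98 + 4268)*517052302 = (-10094 + 4268)*517052302 = -5826*517052302 = -3012346711452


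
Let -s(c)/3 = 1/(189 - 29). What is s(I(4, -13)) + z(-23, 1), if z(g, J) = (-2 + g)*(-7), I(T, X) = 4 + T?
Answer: 27997/160 ≈ 174.98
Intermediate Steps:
z(g, J) = 14 - 7*g
s(c) = -3/160 (s(c) = -3/(189 - 29) = -3/160)
s(I(4, -13)) + z(-23, 1) = -3/160 + (14 - 7*(-23)) = -3/160 + (14 + 161) = -3/160 + 175 = 27997/160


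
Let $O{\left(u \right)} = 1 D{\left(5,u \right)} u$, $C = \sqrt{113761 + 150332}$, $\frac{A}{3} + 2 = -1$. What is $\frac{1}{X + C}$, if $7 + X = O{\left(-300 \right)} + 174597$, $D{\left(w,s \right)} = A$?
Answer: $\frac{177290}{31431480007} - \frac{\sqrt{264093}}{31431480007} \approx 5.6242 \cdot 10^{-6}$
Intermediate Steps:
$A = -9$ ($A = -6 + 3 \left(-1\right) = -6 - 3 = -9$)
$D{\left(w,s \right)} = -9$
$C = \sqrt{264093} \approx 513.9$
$O{\left(u \right)} = - 9 u$ ($O{\left(u \right)} = 1 \left(-9\right) u = - 9 u$)
$X = 177290$ ($X = -7 + \left(\left(-9\right) \left(-300\right) + 174597\right) = -7 + \left(2700 + 174597\right) = -7 + 177297 = 177290$)
$\frac{1}{X + C} = \frac{1}{177290 + \sqrt{264093}}$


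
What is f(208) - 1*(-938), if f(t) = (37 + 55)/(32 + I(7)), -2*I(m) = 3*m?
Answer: 40518/43 ≈ 942.28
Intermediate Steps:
I(m) = -3*m/2
f(t) = 184/43 (f(t) = (37 + 55)/(32 - 3/2*7) = 92/(32 - 21/2) = 92/(43/2) = 92*(2/43) = 184/43)
f(208) - 1*(-938) = 184/43 - 1*(-938) = 184/43 + 938 = 40518/43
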